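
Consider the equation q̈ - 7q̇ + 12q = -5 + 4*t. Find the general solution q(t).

q = -2/9 + t/3 + C1*exp(4*t) + C2*exp(3*t)

Characteristic equation r² - 7r + 12 = 0 factors as (r - 4)(r - 3) = 0, so r = 4, 3.
Hence q_h = C1*exp(4*t) + C2*exp(3*t).
For the particular solution try q_p = A0 + A1*t. Substituting and matching coefficients of each power of t gives A0 = -2/9, A1 = 1/3, so q_p = -2/9 + t/3.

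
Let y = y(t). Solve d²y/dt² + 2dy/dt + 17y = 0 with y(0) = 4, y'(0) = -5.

y = 4*cos(4*t)*exp(-t) - exp(-t)*sin(4*t)/4

Characteristic equation r² + 2r + 17 = 0 has discriminant (2)² - 4·(17) = -64 < 0, so r = -1 ± 4i.
Hence y_h = C1*cos(4*t)*exp(-t) + C2*exp(-t)*sin(4*t).
Apply the initial conditions: y(0) = C1 = 4 and y'(0) = -C1 + 4*C2 = -5. Solving gives C1 = 4, C2 = -1/4.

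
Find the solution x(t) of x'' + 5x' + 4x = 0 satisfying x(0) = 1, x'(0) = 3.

x = -4*exp(-4*t)/3 + 7*exp(-t)/3

Characteristic equation r² + 5r + 4 = 0 factors as (r + 4)(r + 1) = 0, so r = -4, -1.
Hence x_h = C1*exp(-4*t) + C2*exp(-t).
Apply the initial conditions: x(0) = C1 + C2 = 1 and x'(0) = -C2 - 4*C1 = 3. Solving gives C1 = -4/3, C2 = 7/3.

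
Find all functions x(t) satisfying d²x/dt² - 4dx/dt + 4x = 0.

x = C1*exp(2*t) + C2*t*exp(2*t)

Characteristic equation r² - 4r + 4 = 0 has discriminant (-4)² - 4·(4) = 0, so r = 2 is a repeated root.
Hence x_h = (C1 + C2*t)*exp(2*t).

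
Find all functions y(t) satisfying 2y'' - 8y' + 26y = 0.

y = C1*cos(3*t)*exp(2*t) + C2*exp(2*t)*sin(3*t)

Divide through by 2: y'' - 4y' + 13y = 0.
Characteristic equation r² - 4r + 13 = 0 has discriminant (-4)² - 4·(13) = -36 < 0, so r = 2 ± 3i.
Hence y_h = C1*cos(3*t)*exp(2*t) + C2*exp(2*t)*sin(3*t).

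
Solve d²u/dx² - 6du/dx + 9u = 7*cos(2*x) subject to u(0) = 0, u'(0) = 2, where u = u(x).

Characteristic equation r² - 6r + 9 = 0 has discriminant (-6)² - 4·(9) = 0, so r = 3 is a repeated root.
Hence u_h = (C1 + C2*x)*exp(3*x).
Try u_p = A*cos(2*x) + B*sin(2*x). Substituting and equating the coefficients of cos(2x) and sin(2x) gives A = 35/169, B = -84/169, so u_p = -84*sin(2*x)/169 + 35*cos(2*x)/169.
General solution: u = -84*sin(2*x)/169 + 35*cos(2*x)/169 + C1*exp(3*x) + C2*x*exp(3*x).
Apply the initial conditions: u(0) = 35/169 + C1 = 0 and u'(0) = -168/169 + C2 + 3*C1 = 2. Solving gives C1 = -35/169, C2 = 47/13.

u = -84*sin(2*x)/169 - 35*exp(3*x)/169 + 35*cos(2*x)/169 + 47*x*exp(3*x)/13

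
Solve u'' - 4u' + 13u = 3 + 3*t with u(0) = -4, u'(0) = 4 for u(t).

Characteristic equation r² - 4r + 13 = 0 has discriminant (-4)² - 4·(13) = -36 < 0, so r = 2 ± 3i.
Hence u_h = C1*cos(3*t)*exp(2*t) + C2*exp(2*t)*sin(3*t).
For the particular solution try u_p = A0 + A1*t. Substituting and matching coefficients of each power of t gives A0 = 51/169, A1 = 3/13, so u_p = 51/169 + 3*t/13.
General solution: u = 51/169 + 3*t/13 + C1*cos(3*t)*exp(2*t) + C2*exp(2*t)*sin(3*t).
Apply the initial conditions: u(0) = 51/169 + C1 = -4 and u'(0) = 3/13 + 2*C1 + 3*C2 = 4. Solving gives C1 = -727/169, C2 = 697/169.

u = 51/169 + 3*t/13 - 727*cos(3*t)*exp(2*t)/169 + 697*exp(2*t)*sin(3*t)/169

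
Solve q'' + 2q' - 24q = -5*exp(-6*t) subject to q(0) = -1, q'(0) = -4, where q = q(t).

q = -21*exp(4*t)/20 + exp(-6*t)/20 + t*exp(-6*t)/2

Characteristic equation r² + 2r - 24 = 0 factors as (r - 4)(r + 6) = 0, so r = 4, -6.
Hence q_h = C1*exp(4*t) + C2*exp(-6*t).
Since exp(-6*t) solves the homogeneous equation (r = -6 is a root of multiplicity 1), multiply the trial by t. Try q_p = A*t*exp(-6*t). Substituting into the equation and dividing by exp(-6*t) gives A = 1/2, so q_p = t*exp(-6*t)/2.
General solution: q = C1*exp(4*t) + C2*exp(-6*t) + t*exp(-6*t)/2.
Apply the initial conditions: q(0) = C1 + C2 = -1 and q'(0) = 1/2 - 6*C2 + 4*C1 = -4. Solving gives C1 = -21/20, C2 = 1/20.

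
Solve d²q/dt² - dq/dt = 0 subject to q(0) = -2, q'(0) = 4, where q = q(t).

q = -6 + 4*exp(t)

Characteristic equation r² - r = 0 factors as (r - 1)r = 0, so r = 1, 0.
Hence q_h = C1*exp(t) + C2.
Apply the initial conditions: q(0) = C1 + C2 = -2 and q'(0) = C1 = 4. Solving gives C1 = 4, C2 = -6.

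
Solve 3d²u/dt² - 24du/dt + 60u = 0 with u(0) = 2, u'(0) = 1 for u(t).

Divide through by 3: u'' - 8u' + 20u = 0.
Characteristic equation r² - 8r + 20 = 0 has discriminant (-8)² - 4·(20) = -16 < 0, so r = 4 ± 2i.
Hence u_h = C1*cos(2*t)*exp(4*t) + C2*exp(4*t)*sin(2*t).
Apply the initial conditions: u(0) = C1 = 2 and u'(0) = 2*C2 + 4*C1 = 1. Solving gives C1 = 2, C2 = -7/2.

u = 2*cos(2*t)*exp(4*t) - 7*exp(4*t)*sin(2*t)/2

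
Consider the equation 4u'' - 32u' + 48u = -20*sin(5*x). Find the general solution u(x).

Divide through by 4: u'' - 8u' + 12u = -5*sin(5*x).
Characteristic equation r² - 8r + 12 = 0 factors as (r - 6)(r - 2) = 0, so r = 6, 2.
Hence u_h = C1*exp(6*x) + C2*exp(2*x).
Try u_p = A*cos(5*x) + B*sin(5*x). Substituting and equating the coefficients of cos(5x) and sin(5x) gives A = -200/1769, B = 65/1769, so u_p = -200*cos(5*x)/1769 + 65*sin(5*x)/1769.

u = -200*cos(5*x)/1769 + 65*sin(5*x)/1769 + C1*exp(6*x) + C2*exp(2*x)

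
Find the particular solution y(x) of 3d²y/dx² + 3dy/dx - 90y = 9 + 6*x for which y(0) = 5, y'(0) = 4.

y = -23/225 - x/15 + 193*exp(-6*x)/99 + 867*exp(5*x)/275

Divide through by 3: y'' + y' - 30y = 3 + 2*x.
Characteristic equation r² + r - 30 = 0 factors as (r + 6)(r - 5) = 0, so r = -6, 5.
Hence y_h = C1*exp(-6*x) + C2*exp(5*x).
For the particular solution try y_p = A0 + A1*x. Substituting and matching coefficients of each power of x gives A0 = -23/225, A1 = -1/15, so y_p = -23/225 - x/15.
General solution: y = -23/225 - x/15 + C1*exp(-6*x) + C2*exp(5*x).
Apply the initial conditions: y(0) = -23/225 + C1 + C2 = 5 and y'(0) = -1/15 - 6*C1 + 5*C2 = 4. Solving gives C1 = 193/99, C2 = 867/275.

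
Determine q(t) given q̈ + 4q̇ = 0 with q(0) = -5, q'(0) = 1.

q = -19/4 - exp(-4*t)/4

Characteristic equation r² + 4r = 0 factors as (r + 4)r = 0, so r = -4, 0.
Hence q_h = C1*exp(-4*t) + C2.
Apply the initial conditions: q(0) = C1 + C2 = -5 and q'(0) = -4*C1 = 1. Solving gives C1 = -1/4, C2 = -19/4.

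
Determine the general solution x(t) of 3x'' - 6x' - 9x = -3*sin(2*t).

Divide through by 3: x'' - 2x' - 3x = -sin(2*t).
Characteristic equation r² - 2r - 3 = 0 factors as (r - 3)(r + 1) = 0, so r = 3, -1.
Hence x_h = C1*exp(3*t) + C2*exp(-t).
Try x_p = A*cos(2*t) + B*sin(2*t). Substituting and equating the coefficients of cos(2t) and sin(2t) gives A = -4/65, B = 7/65, so x_p = -4*cos(2*t)/65 + 7*sin(2*t)/65.

x = -4*cos(2*t)/65 + 7*sin(2*t)/65 + C1*exp(3*t) + C2*exp(-t)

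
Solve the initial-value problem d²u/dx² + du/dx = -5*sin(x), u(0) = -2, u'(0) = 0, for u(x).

Characteristic equation r² + r = 0 factors as (r + 1)r = 0, so r = -1, 0.
Hence u_h = C1*exp(-x) + C2.
Try u_p = A*cos(x) + B*sin(x). Substituting and equating the coefficients of cos(x) and sin(x) gives A = 5/2, B = 5/2, so u_p = 5*cos(x)/2 + 5*sin(x)/2.
General solution: u = C2 + 5*cos(x)/2 + 5*sin(x)/2 + C1*exp(-x).
Apply the initial conditions: u(0) = 5/2 + C1 + C2 = -2 and u'(0) = 5/2 - C1 = 0. Solving gives C1 = 5/2, C2 = -7.

u = -7 + 5*cos(x)/2 + 5*exp(-x)/2 + 5*sin(x)/2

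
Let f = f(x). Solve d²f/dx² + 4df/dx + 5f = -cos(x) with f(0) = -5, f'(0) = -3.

Characteristic equation r² + 4r + 5 = 0 has discriminant (4)² - 4·(5) = -4 < 0, so r = -2 ± i.
Hence f_h = C1*cos(x)*exp(-2*x) + C2*exp(-2*x)*sin(x).
Try f_p = A*cos(x) + B*sin(x). Substituting and equating the coefficients of cos(x) and sin(x) gives A = -1/8, B = -1/8, so f_p = -cos(x)/8 - sin(x)/8.
General solution: f = -cos(x)/8 - sin(x)/8 + C1*cos(x)*exp(-2*x) + C2*exp(-2*x)*sin(x).
Apply the initial conditions: f(0) = -1/8 + C1 = -5 and f'(0) = -1/8 + C2 - 2*C1 = -3. Solving gives C1 = -39/8, C2 = -101/8.

f = -cos(x)/8 - sin(x)/8 - 101*exp(-2*x)*sin(x)/8 - 39*cos(x)*exp(-2*x)/8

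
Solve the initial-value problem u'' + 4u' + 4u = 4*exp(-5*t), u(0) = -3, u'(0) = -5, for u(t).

Characteristic equation r² + 4r + 4 = 0 has discriminant (4)² - 4·(4) = 0, so r = -2 is a repeated root.
Hence u_h = (C1 + C2*t)*exp(-2*t).
Try u_p = A*exp(-5*t). Substituting into the equation and dividing by exp(-5*t) gives A = 4/9, so u_p = 4*exp(-5*t)/9.
General solution: u = 4*exp(-5*t)/9 + C1*exp(-2*t) + C2*t*exp(-2*t).
Apply the initial conditions: u(0) = 4/9 + C1 = -3 and u'(0) = -20/9 + C2 - 2*C1 = -5. Solving gives C1 = -31/9, C2 = -29/3.

u = -31*exp(-2*t)/9 + 4*exp(-5*t)/9 - 29*t*exp(-2*t)/3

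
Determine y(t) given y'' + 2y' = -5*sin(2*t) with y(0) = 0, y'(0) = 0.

Characteristic equation r² + 2r = 0 factors as (r + 2)r = 0, so r = -2, 0.
Hence y_h = C1*exp(-2*t) + C2.
Try y_p = A*cos(2*t) + B*sin(2*t). Substituting and equating the coefficients of cos(2t) and sin(2t) gives A = 5/8, B = 5/8, so y_p = 5*cos(2*t)/8 + 5*sin(2*t)/8.
General solution: y = C2 + 5*cos(2*t)/8 + 5*sin(2*t)/8 + C1*exp(-2*t).
Apply the initial conditions: y(0) = 5/8 + C1 + C2 = 0 and y'(0) = 5/4 - 2*C1 = 0. Solving gives C1 = 5/8, C2 = -5/4.

y = -5/4 + 5*cos(2*t)/8 + 5*exp(-2*t)/8 + 5*sin(2*t)/8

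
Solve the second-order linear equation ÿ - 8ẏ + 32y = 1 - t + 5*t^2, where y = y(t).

y = 17/512 + 3*t/64 + 5*t**2/32 + C1*cos(4*t)*exp(4*t) + C2*exp(4*t)*sin(4*t)

Characteristic equation r² - 8r + 32 = 0 has discriminant (-8)² - 4·(32) = -64 < 0, so r = 4 ± 4i.
Hence y_h = C1*cos(4*t)*exp(4*t) + C2*exp(4*t)*sin(4*t).
For the particular solution try y_p = A0 + A1*t + A2*t^2. Substituting and matching coefficients of each power of t gives A0 = 17/512, A1 = 3/64, A2 = 5/32, so y_p = 17/512 + 3*t/64 + 5*t^2/32.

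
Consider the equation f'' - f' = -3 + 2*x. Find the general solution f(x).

Characteristic equation r² - r = 0 factors as (r - 1)r = 0, so r = 1, 0.
Hence f_h = C1*exp(x) + C2.
Since 0 is a characteristic root (multiplicity 1), multiply the polynomial trial by x: try f_p = x*(A0 + A1*x). Substituting and matching coefficients of each power of x gives A0 = 1, A1 = -1, so f_p = x - x^2.

f = C2 + x - x**2 + C1*exp(x)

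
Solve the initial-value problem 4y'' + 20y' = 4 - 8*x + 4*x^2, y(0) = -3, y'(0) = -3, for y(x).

y = -2287/625 - 6*x**2/25 + x**3/15 + 37*x/125 + 412*exp(-5*x)/625

Divide through by 4: y'' + 5y' = 1 + x^2 - 2*x.
Characteristic equation r² + 5r = 0 factors as (r + 5)r = 0, so r = -5, 0.
Hence y_h = C1*exp(-5*x) + C2.
Since 0 is a characteristic root (multiplicity 1), multiply the polynomial trial by x: try y_p = x*(A0 + A1*x + A2*x^2). Substituting and matching coefficients of each power of x gives A0 = 37/125, A1 = -6/25, A2 = 1/15, so y_p = -6*x^2/25 + x^3/15 + 37*x/125.
General solution: y = C2 - 6*x^2/25 + x^3/15 + 37*x/125 + C1*exp(-5*x).
Apply the initial conditions: y(0) = C1 + C2 = -3 and y'(0) = 37/125 - 5*C1 = -3. Solving gives C1 = 412/625, C2 = -2287/625.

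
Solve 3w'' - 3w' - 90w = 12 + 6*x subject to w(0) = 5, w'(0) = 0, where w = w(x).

w = -59/450 - x/15 + 463*exp(6*x)/198 + 768*exp(-5*x)/275

Divide through by 3: w'' - w' - 30w = 4 + 2*x.
Characteristic equation r² - r - 30 = 0 factors as (r - 6)(r + 5) = 0, so r = 6, -5.
Hence w_h = C1*exp(6*x) + C2*exp(-5*x).
For the particular solution try w_p = A0 + A1*x. Substituting and matching coefficients of each power of x gives A0 = -59/450, A1 = -1/15, so w_p = -59/450 - x/15.
General solution: w = -59/450 - x/15 + C1*exp(6*x) + C2*exp(-5*x).
Apply the initial conditions: w(0) = -59/450 + C1 + C2 = 5 and w'(0) = -1/15 - 5*C2 + 6*C1 = 0. Solving gives C1 = 463/198, C2 = 768/275.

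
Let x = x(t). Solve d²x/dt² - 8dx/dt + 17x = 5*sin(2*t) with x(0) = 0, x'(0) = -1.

Characteristic equation r² - 8r + 17 = 0 has discriminant (-8)² - 4·(17) = -4 < 0, so r = 4 ± i.
Hence x_h = C1*cos(t)*exp(4*t) + C2*exp(4*t)*sin(t).
Try x_p = A*cos(2*t) + B*sin(2*t). Substituting and equating the coefficients of cos(2t) and sin(2t) gives A = 16/85, B = 13/85, so x_p = 13*sin(2*t)/85 + 16*cos(2*t)/85.
General solution: x = 13*sin(2*t)/85 + 16*cos(2*t)/85 + C1*cos(t)*exp(4*t) + C2*exp(4*t)*sin(t).
Apply the initial conditions: x(0) = 16/85 + C1 = 0 and x'(0) = 26/85 + C2 + 4*C1 = -1. Solving gives C1 = -16/85, C2 = -47/85.

x = 13*sin(2*t)/85 + 16*cos(2*t)/85 - 47*exp(4*t)*sin(t)/85 - 16*cos(t)*exp(4*t)/85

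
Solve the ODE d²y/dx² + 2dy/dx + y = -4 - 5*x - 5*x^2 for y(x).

Characteristic equation r² + 2r + 1 = 0 has discriminant (2)² - 4·(1) = 0, so r = -1 is a repeated root.
Hence y_h = (C1 + C2*x)*exp(-x).
For the particular solution try y_p = A0 + A1*x + A2*x^2. Substituting and matching coefficients of each power of x gives A0 = -24, A1 = 15, A2 = -5, so y_p = -24 - 5*x^2 + 15*x.

y = -24 - 5*x**2 + 15*x + C1*exp(-x) + C2*x*exp(-x)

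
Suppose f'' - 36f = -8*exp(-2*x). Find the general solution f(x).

f = exp(-2*x)/4 + C1*exp(-6*x) + C2*exp(6*x)

Characteristic equation r² - 36 = 0 factors as (r + 6)(r - 6) = 0, so r = -6, 6.
Hence f_h = C1*exp(-6*x) + C2*exp(6*x).
Try f_p = A*exp(-2*x). Substituting into the equation and dividing by exp(-2*x) gives A = 1/4, so f_p = exp(-2*x)/4.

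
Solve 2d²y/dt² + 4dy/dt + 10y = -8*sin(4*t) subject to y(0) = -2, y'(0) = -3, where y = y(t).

Divide through by 2: y'' + 2y' + 5y = -4*sin(4*t).
Characteristic equation r² + 2r + 5 = 0 has discriminant (2)² - 4·(5) = -16 < 0, so r = -1 ± 2i.
Hence y_h = C1*cos(2*t)*exp(-t) + C2*exp(-t)*sin(2*t).
Try y_p = A*cos(4*t) + B*sin(4*t). Substituting and equating the coefficients of cos(4t) and sin(4t) gives A = 32/185, B = 44/185, so y_p = 32*cos(4*t)/185 + 44*sin(4*t)/185.
General solution: y = 32*cos(4*t)/185 + 44*sin(4*t)/185 + C1*cos(2*t)*exp(-t) + C2*exp(-t)*sin(2*t).
Apply the initial conditions: y(0) = 32/185 + C1 = -2 and y'(0) = 176/185 - C1 + 2*C2 = -3. Solving gives C1 = -402/185, C2 = -1133/370.

y = 32*cos(4*t)/185 + 44*sin(4*t)/185 - 1133*exp(-t)*sin(2*t)/370 - 402*cos(2*t)*exp(-t)/185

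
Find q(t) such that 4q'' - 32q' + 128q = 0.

q = C1*cos(4*t)*exp(4*t) + C2*exp(4*t)*sin(4*t)

Divide through by 4: q'' - 8q' + 32q = 0.
Characteristic equation r² - 8r + 32 = 0 has discriminant (-8)² - 4·(32) = -64 < 0, so r = 4 ± 4i.
Hence q_h = C1*cos(4*t)*exp(4*t) + C2*exp(4*t)*sin(4*t).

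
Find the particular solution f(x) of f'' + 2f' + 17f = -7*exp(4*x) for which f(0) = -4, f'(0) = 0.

f = -7*exp(4*x)/41 - 157*cos(4*x)*exp(-x)/41 - 129*exp(-x)*sin(4*x)/164

Characteristic equation r² + 2r + 17 = 0 has discriminant (2)² - 4·(17) = -64 < 0, so r = -1 ± 4i.
Hence f_h = C1*cos(4*x)*exp(-x) + C2*exp(-x)*sin(4*x).
Try f_p = A*exp(4*x). Substituting into the equation and dividing by exp(4*x) gives A = -7/41, so f_p = -7*exp(4*x)/41.
General solution: f = -7*exp(4*x)/41 + C1*cos(4*x)*exp(-x) + C2*exp(-x)*sin(4*x).
Apply the initial conditions: f(0) = -7/41 + C1 = -4 and f'(0) = -28/41 - C1 + 4*C2 = 0. Solving gives C1 = -157/41, C2 = -129/164.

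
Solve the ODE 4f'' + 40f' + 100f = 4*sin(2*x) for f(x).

Divide through by 4: f'' + 10f' + 25f = sin(2*x).
Characteristic equation r² + 10r + 25 = 0 has discriminant (10)² - 4·(25) = 0, so r = -5 is a repeated root.
Hence f_h = (C1 + C2*x)*exp(-5*x).
Try f_p = A*cos(2*x) + B*sin(2*x). Substituting and equating the coefficients of cos(2x) and sin(2x) gives A = -20/841, B = 21/841, so f_p = -20*cos(2*x)/841 + 21*sin(2*x)/841.

f = -20*cos(2*x)/841 + 21*sin(2*x)/841 + C1*exp(-5*x) + C2*x*exp(-5*x)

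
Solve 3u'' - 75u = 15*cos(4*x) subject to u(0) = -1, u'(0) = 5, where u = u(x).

u = -77*exp(-5*x)/82 - 5*cos(4*x)/41 + 5*exp(5*x)/82

Divide through by 3: u'' - 25u = 5*cos(4*x).
Characteristic equation r² - 25 = 0 factors as (r - 5)(r + 5) = 0, so r = 5, -5.
Hence u_h = C1*exp(5*x) + C2*exp(-5*x).
Try u_p = A*cos(4*x) + B*sin(4*x). Substituting and equating the coefficients of cos(4x) and sin(4x) gives A = -5/41, B = 0, so u_p = -5*cos(4*x)/41.
General solution: u = -5*cos(4*x)/41 + C1*exp(5*x) + C2*exp(-5*x).
Apply the initial conditions: u(0) = -5/41 + C1 + C2 = -1 and u'(0) = -5*C2 + 5*C1 = 5. Solving gives C1 = 5/82, C2 = -77/82.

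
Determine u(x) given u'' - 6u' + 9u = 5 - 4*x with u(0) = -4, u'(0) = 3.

Characteristic equation r² - 6r + 9 = 0 has discriminant (-6)² - 4·(9) = 0, so r = 3 is a repeated root.
Hence u_h = (C1 + C2*x)*exp(3*x).
For the particular solution try u_p = A0 + A1*x. Substituting and matching coefficients of each power of x gives A0 = 7/27, A1 = -4/9, so u_p = 7/27 - 4*x/9.
General solution: u = 7/27 - 4*x/9 + C1*exp(3*x) + C2*x*exp(3*x).
Apply the initial conditions: u(0) = 7/27 + C1 = -4 and u'(0) = -4/9 + C2 + 3*C1 = 3. Solving gives C1 = -115/27, C2 = 146/9.

u = 7/27 - 115*exp(3*x)/27 - 4*x/9 + 146*x*exp(3*x)/9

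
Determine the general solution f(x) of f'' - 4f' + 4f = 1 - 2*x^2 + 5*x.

Characteristic equation r² - 4r + 4 = 0 has discriminant (-4)² - 4·(4) = 0, so r = 2 is a repeated root.
Hence f_h = (C1 + C2*x)*exp(2*x).
For the particular solution try f_p = A0 + A1*x + A2*x^2. Substituting and matching coefficients of each power of x gives A0 = 3/4, A1 = 1/4, A2 = -1/2, so f_p = 3/4 - x^2/2 + x/4.

f = 3/4 - x**2/2 + x/4 + C1*exp(2*x) + C2*x*exp(2*x)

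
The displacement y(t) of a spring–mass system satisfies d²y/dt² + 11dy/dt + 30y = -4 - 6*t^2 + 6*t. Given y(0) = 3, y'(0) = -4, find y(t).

y = -278/1125 - 107*exp(-6*t)/9 - t**2/5 + 26*t/75 + 1892*exp(-5*t)/125

Characteristic equation r² + 11r + 30 = 0 factors as (r + 5)(r + 6) = 0, so r = -5, -6.
Hence y_h = C1*exp(-5*t) + C2*exp(-6*t).
For the particular solution try y_p = A0 + A1*t + A2*t^2. Substituting and matching coefficients of each power of t gives A0 = -278/1125, A1 = 26/75, A2 = -1/5, so y_p = -278/1125 - t^2/5 + 26*t/75.
General solution: y = -278/1125 - t^2/5 + 26*t/75 + C1*exp(-5*t) + C2*exp(-6*t).
Apply the initial conditions: y(0) = -278/1125 + C1 + C2 = 3 and y'(0) = 26/75 - 6*C2 - 5*C1 = -4. Solving gives C1 = 1892/125, C2 = -107/9.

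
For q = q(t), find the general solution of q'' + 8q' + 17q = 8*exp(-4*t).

q = 8*exp(-4*t) + C1*cos(t)*exp(-4*t) + C2*exp(-4*t)*sin(t)

Characteristic equation r² + 8r + 17 = 0 has discriminant (8)² - 4·(17) = -4 < 0, so r = -4 ± i.
Hence q_h = C1*cos(t)*exp(-4*t) + C2*exp(-4*t)*sin(t).
Try q_p = A*exp(-4*t). Substituting into the equation and dividing by exp(-4*t) gives A = 8, so q_p = 8*exp(-4*t).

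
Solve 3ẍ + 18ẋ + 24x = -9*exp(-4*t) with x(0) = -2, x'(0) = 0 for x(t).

x = -19*exp(-2*t)/4 + 11*exp(-4*t)/4 + 3*t*exp(-4*t)/2

Divide through by 3: x'' + 6x' + 8x = -3*exp(-4*t).
Characteristic equation r² + 6r + 8 = 0 factors as (r + 2)(r + 4) = 0, so r = -2, -4.
Hence x_h = C1*exp(-2*t) + C2*exp(-4*t).
Since exp(-4*t) solves the homogeneous equation (r = -4 is a root of multiplicity 1), multiply the trial by t. Try x_p = A*t*exp(-4*t). Substituting into the equation and dividing by exp(-4*t) gives A = 3/2, so x_p = 3*t*exp(-4*t)/2.
General solution: x = C1*exp(-2*t) + C2*exp(-4*t) + 3*t*exp(-4*t)/2.
Apply the initial conditions: x(0) = C1 + C2 = -2 and x'(0) = 3/2 - 4*C2 - 2*C1 = 0. Solving gives C1 = -19/4, C2 = 11/4.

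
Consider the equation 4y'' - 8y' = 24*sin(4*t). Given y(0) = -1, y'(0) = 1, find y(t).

Divide through by 4: y'' - 2y' = 6*sin(4*t).
Characteristic equation r² - 2r = 0 factors as (r - 2)r = 0, so r = 2, 0.
Hence y_h = C1*exp(2*t) + C2.
Try y_p = A*cos(4*t) + B*sin(4*t). Substituting and equating the coefficients of cos(4t) and sin(4t) gives A = 3/20, B = -3/10, so y_p = -3*sin(4*t)/10 + 3*cos(4*t)/20.
General solution: y = C2 - 3*sin(4*t)/10 + 3*cos(4*t)/20 + C1*exp(2*t).
Apply the initial conditions: y(0) = 3/20 + C1 + C2 = -1 and y'(0) = -6/5 + 2*C1 = 1. Solving gives C1 = 11/10, C2 = -9/4.

y = -9/4 - 3*sin(4*t)/10 + 3*cos(4*t)/20 + 11*exp(2*t)/10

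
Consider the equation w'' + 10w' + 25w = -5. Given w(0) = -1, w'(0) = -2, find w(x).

Characteristic equation r² + 10r + 25 = 0 has discriminant (10)² - 4·(25) = 0, so r = -5 is a repeated root.
Hence w_h = (C1 + C2*x)*exp(-5*x).
For the particular solution try w_p = A0. Substituting and matching coefficients of each power of x gives A0 = -1/5, so w_p = -1/5.
General solution: w = -1/5 + C1*exp(-5*x) + C2*x*exp(-5*x).
Apply the initial conditions: w(0) = -1/5 + C1 = -1 and w'(0) = C2 - 5*C1 = -2. Solving gives C1 = -4/5, C2 = -6.

w = -1/5 - 4*exp(-5*x)/5 - 6*x*exp(-5*x)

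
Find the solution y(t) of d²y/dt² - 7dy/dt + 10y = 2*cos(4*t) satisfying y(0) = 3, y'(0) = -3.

y = -359*exp(5*t)/123 - 14*sin(4*t)/205 - 3*cos(4*t)/205 + 89*exp(2*t)/15

Characteristic equation r² - 7r + 10 = 0 factors as (r - 5)(r - 2) = 0, so r = 5, 2.
Hence y_h = C1*exp(5*t) + C2*exp(2*t).
Try y_p = A*cos(4*t) + B*sin(4*t). Substituting and equating the coefficients of cos(4t) and sin(4t) gives A = -3/205, B = -14/205, so y_p = -14*sin(4*t)/205 - 3*cos(4*t)/205.
General solution: y = -14*sin(4*t)/205 - 3*cos(4*t)/205 + C1*exp(5*t) + C2*exp(2*t).
Apply the initial conditions: y(0) = -3/205 + C1 + C2 = 3 and y'(0) = -56/205 + 2*C2 + 5*C1 = -3. Solving gives C1 = -359/123, C2 = 89/15.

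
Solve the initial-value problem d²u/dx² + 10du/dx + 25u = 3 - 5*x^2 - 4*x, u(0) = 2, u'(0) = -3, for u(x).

Characteristic equation r² + 10r + 25 = 0 has discriminant (10)² - 4·(25) = 0, so r = -5 is a repeated root.
Hence u_h = (C1 + C2*x)*exp(-5*x).
For the particular solution try u_p = A0 + A1*x + A2*x^2. Substituting and matching coefficients of each power of x gives A0 = 17/125, A1 = 0, A2 = -1/5, so u_p = 17/125 - x^2/5.
General solution: u = 17/125 - x^2/5 + C1*exp(-5*x) + C2*x*exp(-5*x).
Apply the initial conditions: u(0) = 17/125 + C1 = 2 and u'(0) = C2 - 5*C1 = -3. Solving gives C1 = 233/125, C2 = 158/25.

u = 17/125 - x**2/5 + 233*exp(-5*x)/125 + 158*x*exp(-5*x)/25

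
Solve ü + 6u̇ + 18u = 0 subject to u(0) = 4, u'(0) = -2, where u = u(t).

Characteristic equation r² + 6r + 18 = 0 has discriminant (6)² - 4·(18) = -36 < 0, so r = -3 ± 3i.
Hence u_h = C1*cos(3*t)*exp(-3*t) + C2*exp(-3*t)*sin(3*t).
Apply the initial conditions: u(0) = C1 = 4 and u'(0) = -3*C1 + 3*C2 = -2. Solving gives C1 = 4, C2 = 10/3.

u = 4*cos(3*t)*exp(-3*t) + 10*exp(-3*t)*sin(3*t)/3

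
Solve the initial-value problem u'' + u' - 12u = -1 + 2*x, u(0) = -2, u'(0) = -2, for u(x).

Characteristic equation r² + r - 12 = 0 factors as (r - 3)(r + 4) = 0, so r = 3, -4.
Hence u_h = C1*exp(3*x) + C2*exp(-4*x).
For the particular solution try u_p = A0 + A1*x. Substituting and matching coefficients of each power of x gives A0 = 5/72, A1 = -1/6, so u_p = 5/72 - x/6.
General solution: u = 5/72 - x/6 + C1*exp(3*x) + C2*exp(-4*x).
Apply the initial conditions: u(0) = 5/72 + C1 + C2 = -2 and u'(0) = -1/6 - 4*C2 + 3*C1 = -2. Solving gives C1 = -13/9, C2 = -5/8.

u = 5/72 - 13*exp(3*x)/9 - 5*exp(-4*x)/8 - x/6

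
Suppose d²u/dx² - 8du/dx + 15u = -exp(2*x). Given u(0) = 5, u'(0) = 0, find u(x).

Characteristic equation r² - 8r + 15 = 0 factors as (r - 3)(r - 5) = 0, so r = 3, 5.
Hence u_h = C1*exp(3*x) + C2*exp(5*x).
Try u_p = A*exp(2*x). Substituting into the equation and dividing by exp(2*x) gives A = -1/3, so u_p = -exp(2*x)/3.
General solution: u = -exp(2*x)/3 + C1*exp(3*x) + C2*exp(5*x).
Apply the initial conditions: u(0) = -1/3 + C1 + C2 = 5 and u'(0) = -2/3 + 3*C1 + 5*C2 = 0. Solving gives C1 = 13, C2 = -23/3.

u = 13*exp(3*x) - 23*exp(5*x)/3 - exp(2*x)/3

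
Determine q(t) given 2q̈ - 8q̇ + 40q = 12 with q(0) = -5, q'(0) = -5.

Divide through by 2: q'' - 4q' + 20q = 6.
Characteristic equation r² - 4r + 20 = 0 has discriminant (-4)² - 4·(20) = -64 < 0, so r = 2 ± 4i.
Hence q_h = C1*cos(4*t)*exp(2*t) + C2*exp(2*t)*sin(4*t).
For the particular solution try q_p = A0. Substituting and matching coefficients of each power of t gives A0 = 3/10, so q_p = 3/10.
General solution: q = 3/10 + C1*cos(4*t)*exp(2*t) + C2*exp(2*t)*sin(4*t).
Apply the initial conditions: q(0) = 3/10 + C1 = -5 and q'(0) = 2*C1 + 4*C2 = -5. Solving gives C1 = -53/10, C2 = 7/5.

q = 3/10 - 53*cos(4*t)*exp(2*t)/10 + 7*exp(2*t)*sin(4*t)/5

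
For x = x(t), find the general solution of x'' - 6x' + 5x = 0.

Characteristic equation r² - 6r + 5 = 0 factors as (r - 5)(r - 1) = 0, so r = 5, 1.
Hence x_h = C1*exp(5*t) + C2*exp(t).

x = C1*exp(5*t) + C2*exp(t)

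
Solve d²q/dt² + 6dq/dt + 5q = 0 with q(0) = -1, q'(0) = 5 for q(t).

q = -exp(-5*t)

Characteristic equation r² + 6r + 5 = 0 factors as (r + 5)(r + 1) = 0, so r = -5, -1.
Hence q_h = C1*exp(-5*t) + C2*exp(-t).
Apply the initial conditions: q(0) = C1 + C2 = -1 and q'(0) = -C2 - 5*C1 = 5. Solving gives C1 = -1, C2 = 0.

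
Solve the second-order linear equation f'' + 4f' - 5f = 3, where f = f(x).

Characteristic equation r² + 4r - 5 = 0 factors as (r - 1)(r + 5) = 0, so r = 1, -5.
Hence f_h = C1*exp(x) + C2*exp(-5*x).
For the particular solution try f_p = A0. Substituting and matching coefficients of each power of x gives A0 = -3/5, so f_p = -3/5.

f = -3/5 + C1*exp(x) + C2*exp(-5*x)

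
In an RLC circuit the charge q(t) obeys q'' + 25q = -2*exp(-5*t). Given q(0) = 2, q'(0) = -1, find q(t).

Characteristic equation r² + 25 = 0 has discriminant (0)² - 4·(25) = -100 < 0, so r = ± 5i.
Hence q_h = C1*cos(5*t) + C2*sin(5*t).
Try q_p = A*exp(-5*t). Substituting into the equation and dividing by exp(-5*t) gives A = -1/25, so q_p = -exp(-5*t)/25.
General solution: q = -exp(-5*t)/25 + C1*cos(5*t) + C2*sin(5*t).
Apply the initial conditions: q(0) = -1/25 + C1 = 2 and q'(0) = 1/5 + 5*C2 = -1. Solving gives C1 = 51/25, C2 = -6/25.

q = -6*sin(5*t)/25 - exp(-5*t)/25 + 51*cos(5*t)/25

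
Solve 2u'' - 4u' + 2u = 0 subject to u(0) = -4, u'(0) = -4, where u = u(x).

Divide through by 2: u'' - 2u' + u = 0.
Characteristic equation r² - 2r + 1 = 0 has discriminant (-2)² - 4·(1) = 0, so r = 1 is a repeated root.
Hence u_h = (C1 + C2*x)*exp(x).
Apply the initial conditions: u(0) = C1 = -4 and u'(0) = C1 + C2 = -4. Solving gives C1 = -4, C2 = 0.

u = -4*exp(x)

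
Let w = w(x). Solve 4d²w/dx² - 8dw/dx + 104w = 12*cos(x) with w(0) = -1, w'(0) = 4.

Divide through by 4: w'' - 2w' + 26w = 3*cos(x).
Characteristic equation r² - 2r + 26 = 0 has discriminant (-2)² - 4·(26) = -100 < 0, so r = 1 ± 5i.
Hence w_h = C1*cos(5*x)*exp(x) + C2*exp(x)*sin(5*x).
Try w_p = A*cos(x) + B*sin(x). Substituting and equating the coefficients of cos(x) and sin(x) gives A = 75/629, B = -6/629, so w_p = -6*sin(x)/629 + 75*cos(x)/629.
General solution: w = -6*sin(x)/629 + 75*cos(x)/629 + C1*cos(5*x)*exp(x) + C2*exp(x)*sin(5*x).
Apply the initial conditions: w(0) = 75/629 + C1 = -1 and w'(0) = -6/629 + C1 + 5*C2 = 4. Solving gives C1 = -704/629, C2 = 3226/3145.

w = -6*sin(x)/629 + 75*cos(x)/629 - 704*cos(5*x)*exp(x)/629 + 3226*exp(x)*sin(5*x)/3145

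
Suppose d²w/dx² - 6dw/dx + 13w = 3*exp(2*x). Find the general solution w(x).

w = 3*exp(2*x)/5 + C1*cos(2*x)*exp(3*x) + C2*exp(3*x)*sin(2*x)

Characteristic equation r² - 6r + 13 = 0 has discriminant (-6)² - 4·(13) = -16 < 0, so r = 3 ± 2i.
Hence w_h = C1*cos(2*x)*exp(3*x) + C2*exp(3*x)*sin(2*x).
Try w_p = A*exp(2*x). Substituting into the equation and dividing by exp(2*x) gives A = 3/5, so w_p = 3*exp(2*x)/5.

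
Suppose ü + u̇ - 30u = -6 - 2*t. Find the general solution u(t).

u = 91/450 + t/15 + C1*exp(5*t) + C2*exp(-6*t)

Characteristic equation r² + r - 30 = 0 factors as (r - 5)(r + 6) = 0, so r = 5, -6.
Hence u_h = C1*exp(5*t) + C2*exp(-6*t).
For the particular solution try u_p = A0 + A1*t. Substituting and matching coefficients of each power of t gives A0 = 91/450, A1 = 1/15, so u_p = 91/450 + t/15.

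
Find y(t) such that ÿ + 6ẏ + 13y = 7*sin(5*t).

y = -35*cos(5*t)/174 - 7*sin(5*t)/87 + C1*cos(2*t)*exp(-3*t) + C2*exp(-3*t)*sin(2*t)

Characteristic equation r² + 6r + 13 = 0 has discriminant (6)² - 4·(13) = -16 < 0, so r = -3 ± 2i.
Hence y_h = C1*cos(2*t)*exp(-3*t) + C2*exp(-3*t)*sin(2*t).
Try y_p = A*cos(5*t) + B*sin(5*t). Substituting and equating the coefficients of cos(5t) and sin(5t) gives A = -35/174, B = -7/87, so y_p = -35*cos(5*t)/174 - 7*sin(5*t)/87.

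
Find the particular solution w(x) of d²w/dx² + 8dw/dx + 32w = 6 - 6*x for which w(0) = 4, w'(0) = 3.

w = 15/64 - 3*x/16 + 73*exp(-4*x)*sin(4*x)/16 + 241*cos(4*x)*exp(-4*x)/64

Characteristic equation r² + 8r + 32 = 0 has discriminant (8)² - 4·(32) = -64 < 0, so r = -4 ± 4i.
Hence w_h = C1*cos(4*x)*exp(-4*x) + C2*exp(-4*x)*sin(4*x).
For the particular solution try w_p = A0 + A1*x. Substituting and matching coefficients of each power of x gives A0 = 15/64, A1 = -3/16, so w_p = 15/64 - 3*x/16.
General solution: w = 15/64 - 3*x/16 + C1*cos(4*x)*exp(-4*x) + C2*exp(-4*x)*sin(4*x).
Apply the initial conditions: w(0) = 15/64 + C1 = 4 and w'(0) = -3/16 - 4*C1 + 4*C2 = 3. Solving gives C1 = 241/64, C2 = 73/16.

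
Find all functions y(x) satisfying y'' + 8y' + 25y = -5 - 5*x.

Characteristic equation r² + 8r + 25 = 0 has discriminant (8)² - 4·(25) = -36 < 0, so r = -4 ± 3i.
Hence y_h = C1*cos(3*x)*exp(-4*x) + C2*exp(-4*x)*sin(3*x).
For the particular solution try y_p = A0 + A1*x. Substituting and matching coefficients of each power of x gives A0 = -17/125, A1 = -1/5, so y_p = -17/125 - x/5.

y = -17/125 - x/5 + C1*cos(3*x)*exp(-4*x) + C2*exp(-4*x)*sin(3*x)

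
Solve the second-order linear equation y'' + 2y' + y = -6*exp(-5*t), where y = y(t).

y = -3*exp(-5*t)/8 + C1*exp(-t) + C2*t*exp(-t)

Characteristic equation r² + 2r + 1 = 0 has discriminant (2)² - 4·(1) = 0, so r = -1 is a repeated root.
Hence y_h = (C1 + C2*t)*exp(-t).
Try y_p = A*exp(-5*t). Substituting into the equation and dividing by exp(-5*t) gives A = -3/8, so y_p = -3*exp(-5*t)/8.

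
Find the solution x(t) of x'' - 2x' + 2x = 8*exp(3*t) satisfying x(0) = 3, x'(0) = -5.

Characteristic equation r² - 2r + 2 = 0 has discriminant (-2)² - 4·(2) = -4 < 0, so r = 1 ± i.
Hence x_h = C1*cos(t)*exp(t) + C2*exp(t)*sin(t).
Try x_p = A*exp(3*t). Substituting into the equation and dividing by exp(3*t) gives A = 8/5, so x_p = 8*exp(3*t)/5.
General solution: x = 8*exp(3*t)/5 + C1*cos(t)*exp(t) + C2*exp(t)*sin(t).
Apply the initial conditions: x(0) = 8/5 + C1 = 3 and x'(0) = 24/5 + C1 + C2 = -5. Solving gives C1 = 7/5, C2 = -56/5.

x = 8*exp(3*t)/5 - 56*exp(t)*sin(t)/5 + 7*cos(t)*exp(t)/5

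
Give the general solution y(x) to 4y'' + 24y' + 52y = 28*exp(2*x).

y = 7*exp(2*x)/29 + C1*cos(2*x)*exp(-3*x) + C2*exp(-3*x)*sin(2*x)

Divide through by 4: y'' + 6y' + 13y = 7*exp(2*x).
Characteristic equation r² + 6r + 13 = 0 has discriminant (6)² - 4·(13) = -16 < 0, so r = -3 ± 2i.
Hence y_h = C1*cos(2*x)*exp(-3*x) + C2*exp(-3*x)*sin(2*x).
Try y_p = A*exp(2*x). Substituting into the equation and dividing by exp(2*x) gives A = 7/29, so y_p = 7*exp(2*x)/29.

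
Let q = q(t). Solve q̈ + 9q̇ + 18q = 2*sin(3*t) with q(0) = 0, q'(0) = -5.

Characteristic equation r² + 9r + 18 = 0 factors as (r + 3)(r + 6) = 0, so r = -3, -6.
Hence q_h = C1*exp(-3*t) + C2*exp(-6*t).
Try q_p = A*cos(3*t) + B*sin(3*t). Substituting and equating the coefficients of cos(3t) and sin(3t) gives A = -1/15, B = 1/45, so q_p = -cos(3*t)/15 + sin(3*t)/45.
General solution: q = -cos(3*t)/15 + sin(3*t)/45 + C1*exp(-3*t) + C2*exp(-6*t).
Apply the initial conditions: q(0) = -1/15 + C1 + C2 = 0 and q'(0) = 1/15 - 6*C2 - 3*C1 = -5. Solving gives C1 = -14/9, C2 = 73/45.

q = -14*exp(-3*t)/9 - cos(3*t)/15 + sin(3*t)/45 + 73*exp(-6*t)/45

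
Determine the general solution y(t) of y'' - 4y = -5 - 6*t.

y = 5/4 + 3*t/2 + C1*exp(2*t) + C2*exp(-2*t)

Characteristic equation r² - 4 = 0 factors as (r - 2)(r + 2) = 0, so r = 2, -2.
Hence y_h = C1*exp(2*t) + C2*exp(-2*t).
For the particular solution try y_p = A0 + A1*t. Substituting and matching coefficients of each power of t gives A0 = 5/4, A1 = 3/2, so y_p = 5/4 + 3*t/2.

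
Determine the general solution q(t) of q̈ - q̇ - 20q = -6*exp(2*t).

q = exp(2*t)/3 + C1*exp(-4*t) + C2*exp(5*t)

Characteristic equation r² - r - 20 = 0 factors as (r + 4)(r - 5) = 0, so r = -4, 5.
Hence q_h = C1*exp(-4*t) + C2*exp(5*t).
Try q_p = A*exp(2*t). Substituting into the equation and dividing by exp(2*t) gives A = 1/3, so q_p = exp(2*t)/3.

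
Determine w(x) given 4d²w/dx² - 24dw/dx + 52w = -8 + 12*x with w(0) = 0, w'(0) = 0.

Divide through by 4: w'' - 6w' + 13w = -2 + 3*x.
Characteristic equation r² - 6r + 13 = 0 has discriminant (-6)² - 4·(13) = -16 < 0, so r = 3 ± 2i.
Hence w_h = C1*cos(2*x)*exp(3*x) + C2*exp(3*x)*sin(2*x).
For the particular solution try w_p = A0 + A1*x. Substituting and matching coefficients of each power of x gives A0 = -8/169, A1 = 3/13, so w_p = -8/169 + 3*x/13.
General solution: w = -8/169 + 3*x/13 + C1*cos(2*x)*exp(3*x) + C2*exp(3*x)*sin(2*x).
Apply the initial conditions: w(0) = -8/169 + C1 = 0 and w'(0) = 3/13 + 2*C2 + 3*C1 = 0. Solving gives C1 = 8/169, C2 = -63/338.

w = -8/169 + 3*x/13 - 63*exp(3*x)*sin(2*x)/338 + 8*cos(2*x)*exp(3*x)/169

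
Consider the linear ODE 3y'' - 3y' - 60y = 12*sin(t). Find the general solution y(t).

y = -42*sin(t)/221 + 2*cos(t)/221 + C1*exp(5*t) + C2*exp(-4*t)

Divide through by 3: y'' - y' - 20y = 4*sin(t).
Characteristic equation r² - r - 20 = 0 factors as (r - 5)(r + 4) = 0, so r = 5, -4.
Hence y_h = C1*exp(5*t) + C2*exp(-4*t).
Try y_p = A*cos(t) + B*sin(t). Substituting and equating the coefficients of cos(t) and sin(t) gives A = 2/221, B = -42/221, so y_p = -42*sin(t)/221 + 2*cos(t)/221.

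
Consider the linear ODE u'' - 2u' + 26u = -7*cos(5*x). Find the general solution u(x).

u = -7*cos(5*x)/101 + 70*sin(5*x)/101 + C1*cos(5*x)*exp(x) + C2*exp(x)*sin(5*x)

Characteristic equation r² - 2r + 26 = 0 has discriminant (-2)² - 4·(26) = -100 < 0, so r = 1 ± 5i.
Hence u_h = C1*cos(5*x)*exp(x) + C2*exp(x)*sin(5*x).
Try u_p = A*cos(5*x) + B*sin(5*x). Substituting and equating the coefficients of cos(5x) and sin(5x) gives A = -7/101, B = 70/101, so u_p = -7*cos(5*x)/101 + 70*sin(5*x)/101.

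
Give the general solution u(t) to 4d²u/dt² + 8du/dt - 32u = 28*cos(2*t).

Divide through by 4: u'' + 2u' - 8u = 7*cos(2*t).
Characteristic equation r² + 2r - 8 = 0 factors as (r - 2)(r + 4) = 0, so r = 2, -4.
Hence u_h = C1*exp(2*t) + C2*exp(-4*t).
Try u_p = A*cos(2*t) + B*sin(2*t). Substituting and equating the coefficients of cos(2t) and sin(2t) gives A = -21/40, B = 7/40, so u_p = -21*cos(2*t)/40 + 7*sin(2*t)/40.

u = -21*cos(2*t)/40 + 7*sin(2*t)/40 + C1*exp(2*t) + C2*exp(-4*t)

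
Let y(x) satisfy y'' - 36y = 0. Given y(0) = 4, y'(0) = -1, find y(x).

Characteristic equation r² - 36 = 0 factors as (r - 6)(r + 6) = 0, so r = 6, -6.
Hence y_h = C1*exp(6*x) + C2*exp(-6*x).
Apply the initial conditions: y(0) = C1 + C2 = 4 and y'(0) = -6*C2 + 6*C1 = -1. Solving gives C1 = 23/12, C2 = 25/12.

y = 23*exp(6*x)/12 + 25*exp(-6*x)/12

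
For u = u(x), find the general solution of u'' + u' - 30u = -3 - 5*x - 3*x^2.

u = 253/2250 + x**2/10 + 13*x/75 + C1*exp(5*x) + C2*exp(-6*x)

Characteristic equation r² + r - 30 = 0 factors as (r - 5)(r + 6) = 0, so r = 5, -6.
Hence u_h = C1*exp(5*x) + C2*exp(-6*x).
For the particular solution try u_p = A0 + A1*x + A2*x^2. Substituting and matching coefficients of each power of x gives A0 = 253/2250, A1 = 13/75, A2 = 1/10, so u_p = 253/2250 + x^2/10 + 13*x/75.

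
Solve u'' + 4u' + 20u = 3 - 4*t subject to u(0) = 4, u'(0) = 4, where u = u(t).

Characteristic equation r² + 4r + 20 = 0 has discriminant (4)² - 4·(20) = -64 < 0, so r = -2 ± 4i.
Hence u_h = C1*cos(4*t)*exp(-2*t) + C2*exp(-2*t)*sin(4*t).
For the particular solution try u_p = A0 + A1*t. Substituting and matching coefficients of each power of t gives A0 = 19/100, A1 = -1/5, so u_p = 19/100 - t/5.
General solution: u = 19/100 - t/5 + C1*cos(4*t)*exp(-2*t) + C2*exp(-2*t)*sin(4*t).
Apply the initial conditions: u(0) = 19/100 + C1 = 4 and u'(0) = -1/5 - 2*C1 + 4*C2 = 4. Solving gives C1 = 381/100, C2 = 591/200.

u = 19/100 - t/5 + 381*cos(4*t)*exp(-2*t)/100 + 591*exp(-2*t)*sin(4*t)/200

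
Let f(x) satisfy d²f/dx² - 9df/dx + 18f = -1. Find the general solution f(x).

f = -1/18 + C1*exp(3*x) + C2*exp(6*x)

Characteristic equation r² - 9r + 18 = 0 factors as (r - 3)(r - 6) = 0, so r = 3, 6.
Hence f_h = C1*exp(3*x) + C2*exp(6*x).
For the particular solution try f_p = A0. Substituting and matching coefficients of each power of x gives A0 = -1/18, so f_p = -1/18.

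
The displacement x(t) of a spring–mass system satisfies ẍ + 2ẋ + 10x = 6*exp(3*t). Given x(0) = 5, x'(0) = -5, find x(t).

x = 6*exp(3*t)/25 - 8*exp(-t)*sin(3*t)/25 + 119*cos(3*t)*exp(-t)/25

Characteristic equation r² + 2r + 10 = 0 has discriminant (2)² - 4·(10) = -36 < 0, so r = -1 ± 3i.
Hence x_h = C1*cos(3*t)*exp(-t) + C2*exp(-t)*sin(3*t).
Try x_p = A*exp(3*t). Substituting into the equation and dividing by exp(3*t) gives A = 6/25, so x_p = 6*exp(3*t)/25.
General solution: x = 6*exp(3*t)/25 + C1*cos(3*t)*exp(-t) + C2*exp(-t)*sin(3*t).
Apply the initial conditions: x(0) = 6/25 + C1 = 5 and x'(0) = 18/25 - C1 + 3*C2 = -5. Solving gives C1 = 119/25, C2 = -8/25.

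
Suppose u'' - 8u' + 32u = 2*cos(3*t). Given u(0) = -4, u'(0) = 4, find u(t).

Characteristic equation r² - 8r + 32 = 0 has discriminant (-8)² - 4·(32) = -64 < 0, so r = 4 ± 4i.
Hence u_h = C1*cos(4*t)*exp(4*t) + C2*exp(4*t)*sin(4*t).
Try u_p = A*cos(3*t) + B*sin(3*t). Substituting and equating the coefficients of cos(3t) and sin(3t) gives A = 46/1105, B = -48/1105, so u_p = -48*sin(3*t)/1105 + 46*cos(3*t)/1105.
General solution: u = -48*sin(3*t)/1105 + 46*cos(3*t)/1105 + C1*cos(4*t)*exp(4*t) + C2*exp(4*t)*sin(4*t).
Apply the initial conditions: u(0) = 46/1105 + C1 = -4 and u'(0) = -144/1105 + 4*C1 + 4*C2 = 4. Solving gives C1 = -4466/1105, C2 = 5607/1105.

u = -48*sin(3*t)/1105 + 46*cos(3*t)/1105 - 4466*cos(4*t)*exp(4*t)/1105 + 5607*exp(4*t)*sin(4*t)/1105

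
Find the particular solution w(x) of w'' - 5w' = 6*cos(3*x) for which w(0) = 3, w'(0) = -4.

Characteristic equation r² - 5r = 0 factors as (r - 5)r = 0, so r = 5, 0.
Hence w_h = C1*exp(5*x) + C2.
Try w_p = A*cos(3*x) + B*sin(3*x). Substituting and equating the coefficients of cos(3x) and sin(3x) gives A = -3/17, B = -5/17, so w_p = -5*sin(3*x)/17 - 3*cos(3*x)/17.
General solution: w = C2 - 5*sin(3*x)/17 - 3*cos(3*x)/17 + C1*exp(5*x).
Apply the initial conditions: w(0) = -3/17 + C1 + C2 = 3 and w'(0) = -15/17 + 5*C1 = -4. Solving gives C1 = -53/85, C2 = 19/5.

w = 19/5 - 53*exp(5*x)/85 - 5*sin(3*x)/17 - 3*cos(3*x)/17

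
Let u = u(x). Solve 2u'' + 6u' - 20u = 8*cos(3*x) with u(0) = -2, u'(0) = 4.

u = -38*cos(3*x)/221 - 18*exp(-5*x)/17 - 10*exp(2*x)/13 + 18*sin(3*x)/221

Divide through by 2: u'' + 3u' - 10u = 4*cos(3*x).
Characteristic equation r² + 3r - 10 = 0 factors as (r - 2)(r + 5) = 0, so r = 2, -5.
Hence u_h = C1*exp(2*x) + C2*exp(-5*x).
Try u_p = A*cos(3*x) + B*sin(3*x). Substituting and equating the coefficients of cos(3x) and sin(3x) gives A = -38/221, B = 18/221, so u_p = -38*cos(3*x)/221 + 18*sin(3*x)/221.
General solution: u = -38*cos(3*x)/221 + 18*sin(3*x)/221 + C1*exp(2*x) + C2*exp(-5*x).
Apply the initial conditions: u(0) = -38/221 + C1 + C2 = -2 and u'(0) = 54/221 - 5*C2 + 2*C1 = 4. Solving gives C1 = -10/13, C2 = -18/17.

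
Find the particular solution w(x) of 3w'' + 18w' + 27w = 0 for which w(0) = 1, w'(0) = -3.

Divide through by 3: w'' + 6w' + 9w = 0.
Characteristic equation r² + 6r + 9 = 0 has discriminant (6)² - 4·(9) = 0, so r = -3 is a repeated root.
Hence w_h = (C1 + C2*x)*exp(-3*x).
Apply the initial conditions: w(0) = C1 = 1 and w'(0) = C2 - 3*C1 = -3. Solving gives C1 = 1, C2 = 0.

w = exp(-3*x)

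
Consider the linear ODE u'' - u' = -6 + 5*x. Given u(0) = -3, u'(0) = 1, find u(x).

Characteristic equation r² - r = 0 factors as (r - 1)r = 0, so r = 1, 0.
Hence u_h = C1*exp(x) + C2.
Since 0 is a characteristic root (multiplicity 1), multiply the polynomial trial by x: try u_p = x*(A0 + A1*x). Substituting and matching coefficients of each power of x gives A0 = 1, A1 = -5/2, so u_p = x - 5*x^2/2.
General solution: u = C2 + x - 5*x^2/2 + C1*exp(x).
Apply the initial conditions: u(0) = C1 + C2 = -3 and u'(0) = 1 + C1 = 1. Solving gives C1 = 0, C2 = -3.

u = -3 + x - 5*x**2/2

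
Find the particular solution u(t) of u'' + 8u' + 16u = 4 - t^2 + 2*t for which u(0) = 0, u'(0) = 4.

Characteristic equation r² + 8r + 16 = 0 has discriminant (8)² - 4·(16) = 0, so r = -4 is a repeated root.
Hence u_h = (C1 + C2*t)*exp(-4*t).
For the particular solution try u_p = A0 + A1*t + A2*t^2. Substituting and matching coefficients of each power of t gives A0 = 21/128, A1 = 3/16, A2 = -1/16, so u_p = 21/128 - t^2/16 + 3*t/16.
General solution: u = 21/128 - t^2/16 + 3*t/16 + C1*exp(-4*t) + C2*t*exp(-4*t).
Apply the initial conditions: u(0) = 21/128 + C1 = 0 and u'(0) = 3/16 + C2 - 4*C1 = 4. Solving gives C1 = -21/128, C2 = 101/32.

u = 21/128 - 21*exp(-4*t)/128 - t**2/16 + 3*t/16 + 101*t*exp(-4*t)/32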